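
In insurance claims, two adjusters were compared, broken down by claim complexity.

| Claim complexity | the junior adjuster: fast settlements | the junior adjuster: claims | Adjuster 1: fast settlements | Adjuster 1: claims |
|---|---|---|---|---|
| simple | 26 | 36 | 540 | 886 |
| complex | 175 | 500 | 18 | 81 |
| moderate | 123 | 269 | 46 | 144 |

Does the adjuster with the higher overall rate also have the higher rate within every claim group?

No

Simple: the junior adjuster 26/36 = 72.2%, Adjuster 1 540/886 = 60.9% → the junior adjuster
Complex: the junior adjuster 175/500 = 35.0%, Adjuster 1 18/81 = 22.2% → the junior adjuster
Moderate: the junior adjuster 123/269 = 45.7%, Adjuster 1 46/144 = 31.9% → the junior adjuster
Overall: the junior adjuster 324/805 = 40.2%, Adjuster 1 604/1111 = 54.4% → Adjuster 1
The junior adjuster wins each claim group but Adjuster 1 wins overall — the comparison reverses. The junior adjuster's claims skew toward complex, which has a lower base rate.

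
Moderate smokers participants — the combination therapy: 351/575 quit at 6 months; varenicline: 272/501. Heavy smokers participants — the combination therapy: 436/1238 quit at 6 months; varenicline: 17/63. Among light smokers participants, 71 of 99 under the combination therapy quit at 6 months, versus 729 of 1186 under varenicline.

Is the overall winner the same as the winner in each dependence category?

No

Moderate smokers: the combination therapy 351/575 = 61.0%, varenicline 272/501 = 54.3% → the combination therapy
Heavy smokers: the combination therapy 436/1238 = 35.2%, varenicline 17/63 = 27.0% → the combination therapy
Light smokers: the combination therapy 71/99 = 71.7%, varenicline 729/1186 = 61.5% → the combination therapy
Overall: the combination therapy 858/1912 = 44.9%, varenicline 1018/1750 = 58.2% → varenicline
The combination therapy wins each dependence group but varenicline wins overall — the comparison reverses. The combination therapy's participants skew toward heavy smokers, which has a lower base rate.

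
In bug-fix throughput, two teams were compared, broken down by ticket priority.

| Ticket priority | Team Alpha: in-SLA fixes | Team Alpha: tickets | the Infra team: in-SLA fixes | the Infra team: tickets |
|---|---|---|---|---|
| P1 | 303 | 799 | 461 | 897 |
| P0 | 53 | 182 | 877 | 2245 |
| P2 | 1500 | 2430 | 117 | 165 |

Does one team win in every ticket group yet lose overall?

P1: Team Alpha 303/799 = 37.9%, the Infra team 461/897 = 51.4% → the Infra team
P0: Team Alpha 53/182 = 29.1%, the Infra team 877/2245 = 39.1% → the Infra team
P2: Team Alpha 1500/2430 = 61.7%, the Infra team 117/165 = 70.9% → the Infra team
Overall: Team Alpha 1856/3411 = 54.4%, the Infra team 1455/3307 = 44.0% → Team Alpha
The Infra team wins each ticket group but Team Alpha wins overall — the comparison reverses. The Infra team's tickets skew toward P0, which has a lower base rate.

Yes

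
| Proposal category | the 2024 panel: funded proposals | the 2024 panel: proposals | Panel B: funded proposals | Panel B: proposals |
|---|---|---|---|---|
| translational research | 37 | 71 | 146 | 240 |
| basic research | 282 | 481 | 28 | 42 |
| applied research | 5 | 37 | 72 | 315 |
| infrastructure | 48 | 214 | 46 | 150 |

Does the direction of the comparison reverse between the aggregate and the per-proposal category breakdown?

Translational research: the 2024 panel 37/71 = 52.1%, Panel B 146/240 = 60.8% → Panel B
Basic research: the 2024 panel 282/481 = 58.6%, Panel B 28/42 = 66.7% → Panel B
Applied research: the 2024 panel 5/37 = 13.5%, Panel B 72/315 = 22.9% → Panel B
Infrastructure: the 2024 panel 48/214 = 22.4%, Panel B 46/150 = 30.7% → Panel B
Overall: the 2024 panel 372/803 = 46.3%, Panel B 292/747 = 39.1% → the 2024 panel
Panel B wins each proposal group but the 2024 panel wins overall — the comparison reverses. Panel B's proposals skew toward applied research, which has a lower base rate.

Yes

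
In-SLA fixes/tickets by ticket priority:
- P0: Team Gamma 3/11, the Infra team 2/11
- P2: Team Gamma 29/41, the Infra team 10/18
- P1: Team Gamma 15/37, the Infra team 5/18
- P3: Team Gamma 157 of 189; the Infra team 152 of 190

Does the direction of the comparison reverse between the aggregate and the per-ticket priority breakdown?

No

P0: Team Gamma 3/11 = 27.3%, the Infra team 2/11 = 18.2% → Team Gamma
P2: Team Gamma 29/41 = 70.7%, the Infra team 10/18 = 55.6% → Team Gamma
P1: Team Gamma 15/37 = 40.5%, the Infra team 5/18 = 27.8% → Team Gamma
P3: Team Gamma 157/189 = 83.1%, the Infra team 152/190 = 80.0% → Team Gamma
Overall: Team Gamma 204/278 = 73.4%, the Infra team 169/237 = 71.3% → Team Gamma
Team Gamma wins overall and in every ticket group — no reversal.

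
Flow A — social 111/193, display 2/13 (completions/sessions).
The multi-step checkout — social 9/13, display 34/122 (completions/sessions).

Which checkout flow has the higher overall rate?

Social: Flow A 111/193 = 57.5%, the multi-step checkout 9/13 = 69.2% → the multi-step checkout
Display: Flow A 2/13 = 15.4%, the multi-step checkout 34/122 = 27.9% → the multi-step checkout
Overall: Flow A 113/206 = 54.9%, the multi-step checkout 43/135 = 31.9% → Flow A
(The multi-step checkout wins every traffic group but Flow A wins overall — the multi-step checkout's sessions skew toward the low-rate display group.)

Flow A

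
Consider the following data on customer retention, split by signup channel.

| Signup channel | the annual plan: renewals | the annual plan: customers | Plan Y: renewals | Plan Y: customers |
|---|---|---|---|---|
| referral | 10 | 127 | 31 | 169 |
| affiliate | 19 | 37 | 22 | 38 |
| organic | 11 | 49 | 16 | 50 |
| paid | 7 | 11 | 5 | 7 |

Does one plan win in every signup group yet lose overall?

Referral: the annual plan 10/127 = 7.9%, Plan Y 31/169 = 18.3% → Plan Y
Affiliate: the annual plan 19/37 = 51.4%, Plan Y 22/38 = 57.9% → Plan Y
Organic: the annual plan 11/49 = 22.4%, Plan Y 16/50 = 32.0% → Plan Y
Paid: the annual plan 7/11 = 63.6%, Plan Y 5/7 = 71.4% → Plan Y
Overall: the annual plan 47/224 = 21.0%, Plan Y 74/264 = 28.0% → Plan Y
Plan Y wins overall and in every signup group — no reversal.

No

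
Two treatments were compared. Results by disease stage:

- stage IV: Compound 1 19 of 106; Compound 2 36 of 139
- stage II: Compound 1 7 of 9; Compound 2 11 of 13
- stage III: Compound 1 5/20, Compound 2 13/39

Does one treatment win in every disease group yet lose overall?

Stage IV: Compound 1 19/106 = 17.9%, Compound 2 36/139 = 25.9% → Compound 2
Stage II: Compound 1 7/9 = 77.8%, Compound 2 11/13 = 84.6% → Compound 2
Stage III: Compound 1 5/20 = 25.0%, Compound 2 13/39 = 33.3% → Compound 2
Overall: Compound 1 31/135 = 23.0%, Compound 2 60/191 = 31.4% → Compound 2
Compound 2 wins overall and in every disease group — no reversal.

No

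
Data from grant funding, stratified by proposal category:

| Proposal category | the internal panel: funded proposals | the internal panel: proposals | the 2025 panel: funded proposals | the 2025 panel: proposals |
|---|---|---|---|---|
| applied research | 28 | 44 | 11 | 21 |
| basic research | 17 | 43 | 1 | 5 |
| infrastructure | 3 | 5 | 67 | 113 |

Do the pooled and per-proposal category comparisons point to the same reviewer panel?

No

Applied research: the internal panel 28/44 = 63.6%, the 2025 panel 11/21 = 52.4% → the internal panel
Basic research: the internal panel 17/43 = 39.5%, the 2025 panel 1/5 = 20.0% → the internal panel
Infrastructure: the internal panel 3/5 = 60.0%, the 2025 panel 67/113 = 59.3% → the internal panel
Overall: the internal panel 48/92 = 52.2%, the 2025 panel 79/139 = 56.8% → the 2025 panel
The internal panel wins each proposal group but the 2025 panel wins overall — the comparison reverses. The internal panel's proposals skew toward basic research, which has a lower base rate.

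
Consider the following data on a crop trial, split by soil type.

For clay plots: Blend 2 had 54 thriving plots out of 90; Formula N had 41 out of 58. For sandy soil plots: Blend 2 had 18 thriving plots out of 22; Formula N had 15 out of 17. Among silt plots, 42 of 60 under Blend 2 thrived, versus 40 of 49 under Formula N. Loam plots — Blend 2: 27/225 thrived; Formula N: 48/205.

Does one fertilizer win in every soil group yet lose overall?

Clay: Blend 2 54/90 = 60.0%, Formula N 41/58 = 70.7% → Formula N
Sandy soil: Blend 2 18/22 = 81.8%, Formula N 15/17 = 88.2% → Formula N
Silt: Blend 2 42/60 = 70.0%, Formula N 40/49 = 81.6% → Formula N
Loam: Blend 2 27/225 = 12.0%, Formula N 48/205 = 23.4% → Formula N
Overall: Blend 2 141/397 = 35.5%, Formula N 144/329 = 43.8% → Formula N
Formula N wins overall and in every soil group — no reversal.

No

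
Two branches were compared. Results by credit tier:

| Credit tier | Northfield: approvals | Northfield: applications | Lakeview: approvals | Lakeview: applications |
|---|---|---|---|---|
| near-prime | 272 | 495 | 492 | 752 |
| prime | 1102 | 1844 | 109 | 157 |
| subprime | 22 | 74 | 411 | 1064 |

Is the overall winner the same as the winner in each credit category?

Near-prime: Northfield 272/495 = 54.9%, Lakeview 492/752 = 65.4% → Lakeview
Prime: Northfield 1102/1844 = 59.8%, Lakeview 109/157 = 69.4% → Lakeview
Subprime: Northfield 22/74 = 29.7%, Lakeview 411/1064 = 38.6% → Lakeview
Overall: Northfield 1396/2413 = 57.9%, Lakeview 1012/1973 = 51.3% → Northfield
Lakeview wins each credit group but Northfield wins overall — the comparison reverses. Lakeview's applications skew toward subprime, which has a lower base rate.

No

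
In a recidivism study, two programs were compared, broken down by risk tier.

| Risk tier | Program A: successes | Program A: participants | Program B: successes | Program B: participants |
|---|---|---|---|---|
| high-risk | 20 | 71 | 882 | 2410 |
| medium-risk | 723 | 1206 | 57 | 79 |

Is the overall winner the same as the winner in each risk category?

High-risk: Program A 20/71 = 28.2%, Program B 882/2410 = 36.6% → Program B
Medium-risk: Program A 723/1206 = 60.0%, Program B 57/79 = 72.2% → Program B
Overall: Program A 743/1277 = 58.2%, Program B 939/2489 = 37.7% → Program A
Program B wins each risk group but Program A wins overall — the comparison reverses. Program B's participants skew toward high-risk, which has a lower base rate.

No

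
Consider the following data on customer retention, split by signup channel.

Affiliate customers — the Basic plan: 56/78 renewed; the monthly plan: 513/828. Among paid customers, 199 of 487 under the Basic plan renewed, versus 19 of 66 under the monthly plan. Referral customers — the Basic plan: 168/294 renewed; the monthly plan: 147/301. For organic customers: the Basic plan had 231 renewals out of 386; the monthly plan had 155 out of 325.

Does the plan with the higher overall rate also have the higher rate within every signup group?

No

Affiliate: the Basic plan 56/78 = 71.8%, the monthly plan 513/828 = 62.0% → the Basic plan
Paid: the Basic plan 199/487 = 40.9%, the monthly plan 19/66 = 28.8% → the Basic plan
Referral: the Basic plan 168/294 = 57.1%, the monthly plan 147/301 = 48.8% → the Basic plan
Organic: the Basic plan 231/386 = 59.8%, the monthly plan 155/325 = 47.7% → the Basic plan
Overall: the Basic plan 654/1245 = 52.5%, the monthly plan 834/1520 = 54.9% → the monthly plan
The Basic plan wins each signup group but the monthly plan wins overall — the comparison reverses. The Basic plan's customers skew toward paid, which has a lower base rate.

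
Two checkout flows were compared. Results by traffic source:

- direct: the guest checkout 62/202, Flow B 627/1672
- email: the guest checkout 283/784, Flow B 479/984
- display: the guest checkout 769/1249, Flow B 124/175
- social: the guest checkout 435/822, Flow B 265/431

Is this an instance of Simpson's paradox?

Direct: the guest checkout 62/202 = 30.7%, Flow B 627/1672 = 37.5% → Flow B
Email: the guest checkout 283/784 = 36.1%, Flow B 479/984 = 48.7% → Flow B
Display: the guest checkout 769/1249 = 61.6%, Flow B 124/175 = 70.9% → Flow B
Social: the guest checkout 435/822 = 52.9%, Flow B 265/431 = 61.5% → Flow B
Overall: the guest checkout 1549/3057 = 50.7%, Flow B 1495/3262 = 45.8% → the guest checkout
Flow B wins each traffic group but the guest checkout wins overall — the comparison reverses. Flow B's sessions skew toward direct, which has a lower base rate.

Yes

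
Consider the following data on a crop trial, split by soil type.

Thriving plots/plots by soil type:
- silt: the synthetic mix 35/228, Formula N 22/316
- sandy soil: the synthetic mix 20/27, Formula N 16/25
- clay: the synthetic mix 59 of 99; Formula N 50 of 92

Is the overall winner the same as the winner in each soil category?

Yes

Silt: the synthetic mix 35/228 = 15.4%, Formula N 22/316 = 7.0% → the synthetic mix
Sandy soil: the synthetic mix 20/27 = 74.1%, Formula N 16/25 = 64.0% → the synthetic mix
Clay: the synthetic mix 59/99 = 59.6%, Formula N 50/92 = 54.3% → the synthetic mix
Overall: the synthetic mix 114/354 = 32.2%, Formula N 88/433 = 20.3% → the synthetic mix
The synthetic mix wins overall and in every soil group — no reversal.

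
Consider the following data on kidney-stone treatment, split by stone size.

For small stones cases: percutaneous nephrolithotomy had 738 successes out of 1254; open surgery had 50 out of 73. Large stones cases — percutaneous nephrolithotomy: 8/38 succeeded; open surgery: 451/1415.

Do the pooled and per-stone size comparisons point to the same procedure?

Small stones: percutaneous nephrolithotomy 738/1254 = 58.9%, open surgery 50/73 = 68.5% → open surgery
Large stones: percutaneous nephrolithotomy 8/38 = 21.1%, open surgery 451/1415 = 31.9% → open surgery
Overall: percutaneous nephrolithotomy 746/1292 = 57.7%, open surgery 501/1488 = 33.7% → percutaneous nephrolithotomy
Open surgery wins each stone group but percutaneous nephrolithotomy wins overall — the comparison reverses. Open surgery's cases skew toward large stones, which has a lower base rate.

No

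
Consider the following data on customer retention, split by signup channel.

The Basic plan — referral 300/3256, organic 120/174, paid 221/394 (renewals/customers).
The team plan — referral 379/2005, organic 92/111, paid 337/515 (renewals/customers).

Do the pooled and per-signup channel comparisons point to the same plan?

Yes

Referral: the Basic plan 300/3256 = 9.2%, the team plan 379/2005 = 18.9% → the team plan
Organic: the Basic plan 120/174 = 69.0%, the team plan 92/111 = 82.9% → the team plan
Paid: the Basic plan 221/394 = 56.1%, the team plan 337/515 = 65.4% → the team plan
Overall: the Basic plan 641/3824 = 16.8%, the team plan 808/2631 = 30.7% → the team plan
The team plan wins overall and in every signup group — no reversal.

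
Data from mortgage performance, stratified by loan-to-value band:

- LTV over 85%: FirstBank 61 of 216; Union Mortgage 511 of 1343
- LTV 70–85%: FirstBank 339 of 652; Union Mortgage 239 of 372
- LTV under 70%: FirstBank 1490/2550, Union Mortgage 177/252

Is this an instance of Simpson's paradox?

Yes

LTV over 85%: FirstBank 61/216 = 28.2%, Union Mortgage 511/1343 = 38.0% → Union Mortgage
LTV 70–85%: FirstBank 339/652 = 52.0%, Union Mortgage 239/372 = 64.2% → Union Mortgage
LTV under 70%: FirstBank 1490/2550 = 58.4%, Union Mortgage 177/252 = 70.2% → Union Mortgage
Overall: FirstBank 1890/3418 = 55.3%, Union Mortgage 927/1967 = 47.1% → FirstBank
Union Mortgage wins each loan-to-value group but FirstBank wins overall — the comparison reverses. Union Mortgage's loans skew toward LTV over 85%, which has a lower base rate.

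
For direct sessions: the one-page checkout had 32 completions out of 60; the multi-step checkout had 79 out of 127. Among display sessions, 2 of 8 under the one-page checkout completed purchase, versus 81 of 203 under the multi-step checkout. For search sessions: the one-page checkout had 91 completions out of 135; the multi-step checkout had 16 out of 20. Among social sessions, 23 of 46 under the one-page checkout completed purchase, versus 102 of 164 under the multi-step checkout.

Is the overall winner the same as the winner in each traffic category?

No

Direct: the one-page checkout 32/60 = 53.3%, the multi-step checkout 79/127 = 62.2% → the multi-step checkout
Display: the one-page checkout 2/8 = 25.0%, the multi-step checkout 81/203 = 39.9% → the multi-step checkout
Search: the one-page checkout 91/135 = 67.4%, the multi-step checkout 16/20 = 80.0% → the multi-step checkout
Social: the one-page checkout 23/46 = 50.0%, the multi-step checkout 102/164 = 62.2% → the multi-step checkout
Overall: the one-page checkout 148/249 = 59.4%, the multi-step checkout 278/514 = 54.1% → the one-page checkout
The multi-step checkout wins each traffic group but the one-page checkout wins overall — the comparison reverses. The multi-step checkout's sessions skew toward display, which has a lower base rate.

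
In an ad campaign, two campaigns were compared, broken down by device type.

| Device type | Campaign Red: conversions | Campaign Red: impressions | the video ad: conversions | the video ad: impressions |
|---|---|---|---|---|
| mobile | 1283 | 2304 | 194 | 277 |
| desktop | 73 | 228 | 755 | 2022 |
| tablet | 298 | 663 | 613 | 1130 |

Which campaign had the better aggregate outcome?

Mobile: Campaign Red 1283/2304 = 55.7%, the video ad 194/277 = 70.0% → the video ad
Desktop: Campaign Red 73/228 = 32.0%, the video ad 755/2022 = 37.3% → the video ad
Tablet: Campaign Red 298/663 = 44.9%, the video ad 613/1130 = 54.2% → the video ad
Overall: Campaign Red 1654/3195 = 51.8%, the video ad 1562/3429 = 45.6% → Campaign Red
(The video ad wins every device group but Campaign Red wins overall — the video ad's impressions skew toward the low-rate desktop group.)

Campaign Red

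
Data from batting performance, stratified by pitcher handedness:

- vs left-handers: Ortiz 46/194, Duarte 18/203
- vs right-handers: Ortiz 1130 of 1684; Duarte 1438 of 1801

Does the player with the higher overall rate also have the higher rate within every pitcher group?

No

Vs left-handers: Ortiz 46/194 = 23.7%, Duarte 18/203 = 8.9% → Ortiz
Vs right-handers: Ortiz 1130/1684 = 67.1%, Duarte 1438/1801 = 79.8% → Duarte
Overall: Ortiz 1176/1878 = 62.6%, Duarte 1456/2004 = 72.7% → Duarte
Neither sweeps: Ortiz wins 1 of 2 groups, Duarte wins 1. Duarte wins overall but not every group — no Simpson reversal.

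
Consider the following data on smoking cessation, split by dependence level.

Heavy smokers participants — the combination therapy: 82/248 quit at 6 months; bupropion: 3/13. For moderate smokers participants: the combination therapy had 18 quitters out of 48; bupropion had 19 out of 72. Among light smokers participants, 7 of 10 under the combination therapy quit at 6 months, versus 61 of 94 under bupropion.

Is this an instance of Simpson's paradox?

Heavy smokers: the combination therapy 82/248 = 33.1%, bupropion 3/13 = 23.1% → the combination therapy
Moderate smokers: the combination therapy 18/48 = 37.5%, bupropion 19/72 = 26.4% → the combination therapy
Light smokers: the combination therapy 7/10 = 70.0%, bupropion 61/94 = 64.9% → the combination therapy
Overall: the combination therapy 107/306 = 35.0%, bupropion 83/179 = 46.4% → bupropion
The combination therapy wins each dependence group but bupropion wins overall — the comparison reverses. The combination therapy's participants skew toward heavy smokers, which has a lower base rate.

Yes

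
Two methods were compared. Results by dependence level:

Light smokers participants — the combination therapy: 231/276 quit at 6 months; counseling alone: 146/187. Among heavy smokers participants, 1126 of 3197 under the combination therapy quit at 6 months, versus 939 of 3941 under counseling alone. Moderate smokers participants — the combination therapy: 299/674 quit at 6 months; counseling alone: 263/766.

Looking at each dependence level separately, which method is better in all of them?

the combination therapy

Light smokers: the combination therapy 231/276 = 83.7%, counseling alone 146/187 = 78.1% → the combination therapy
Heavy smokers: the combination therapy 1126/3197 = 35.2%, counseling alone 939/3941 = 23.8% → the combination therapy
Moderate smokers: the combination therapy 299/674 = 44.4%, counseling alone 263/766 = 34.3% → the combination therapy
The combination therapy has the higher rate in all 3 groups.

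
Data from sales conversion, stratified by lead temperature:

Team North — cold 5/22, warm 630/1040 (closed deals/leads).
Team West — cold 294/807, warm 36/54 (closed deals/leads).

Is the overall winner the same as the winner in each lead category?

Cold: Team North 5/22 = 22.7%, Team West 294/807 = 36.4% → Team West
Warm: Team North 630/1040 = 60.6%, Team West 36/54 = 66.7% → Team West
Overall: Team North 635/1062 = 59.8%, Team West 330/861 = 38.3% → Team North
Team West wins each lead group but Team North wins overall — the comparison reverses. Team West's leads skew toward cold, which has a lower base rate.

No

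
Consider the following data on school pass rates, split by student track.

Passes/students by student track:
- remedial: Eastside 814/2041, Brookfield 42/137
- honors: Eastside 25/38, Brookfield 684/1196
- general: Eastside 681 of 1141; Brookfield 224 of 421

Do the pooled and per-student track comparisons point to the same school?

No

Remedial: Eastside 814/2041 = 39.9%, Brookfield 42/137 = 30.7% → Eastside
Honors: Eastside 25/38 = 65.8%, Brookfield 684/1196 = 57.2% → Eastside
General: Eastside 681/1141 = 59.7%, Brookfield 224/421 = 53.2% → Eastside
Overall: Eastside 1520/3220 = 47.2%, Brookfield 950/1754 = 54.2% → Brookfield
Eastside wins each student group but Brookfield wins overall — the comparison reverses. Eastside's students skew toward remedial, which has a lower base rate.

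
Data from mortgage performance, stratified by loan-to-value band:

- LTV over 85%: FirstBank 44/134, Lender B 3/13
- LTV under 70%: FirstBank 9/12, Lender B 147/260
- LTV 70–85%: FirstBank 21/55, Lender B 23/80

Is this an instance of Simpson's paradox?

LTV over 85%: FirstBank 44/134 = 32.8%, Lender B 3/13 = 23.1% → FirstBank
LTV under 70%: FirstBank 9/12 = 75.0%, Lender B 147/260 = 56.5% → FirstBank
LTV 70–85%: FirstBank 21/55 = 38.2%, Lender B 23/80 = 28.8% → FirstBank
Overall: FirstBank 74/201 = 36.8%, Lender B 173/353 = 49.0% → Lender B
FirstBank wins each loan-to-value group but Lender B wins overall — the comparison reverses. FirstBank's loans skew toward LTV over 85%, which has a lower base rate.

Yes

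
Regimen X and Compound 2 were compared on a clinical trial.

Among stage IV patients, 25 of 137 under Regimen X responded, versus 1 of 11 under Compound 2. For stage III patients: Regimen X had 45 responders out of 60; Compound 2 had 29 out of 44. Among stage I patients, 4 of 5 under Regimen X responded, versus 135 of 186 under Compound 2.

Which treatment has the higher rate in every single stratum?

Stage IV: Regimen X 25/137 = 18.2%, Compound 2 1/11 = 9.1% → Regimen X
Stage III: Regimen X 45/60 = 75.0%, Compound 2 29/44 = 65.9% → Regimen X
Stage I: Regimen X 4/5 = 80.0%, Compound 2 135/186 = 72.6% → Regimen X
Regimen X has the higher rate in all 3 groups.

Regimen X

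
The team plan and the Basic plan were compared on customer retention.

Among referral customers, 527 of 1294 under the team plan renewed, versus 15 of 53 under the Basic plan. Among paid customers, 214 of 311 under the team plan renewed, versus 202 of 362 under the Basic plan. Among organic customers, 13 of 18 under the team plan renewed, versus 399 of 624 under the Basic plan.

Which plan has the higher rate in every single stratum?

Referral: the team plan 527/1294 = 40.7%, the Basic plan 15/53 = 28.3% → the team plan
Paid: the team plan 214/311 = 68.8%, the Basic plan 202/362 = 55.8% → the team plan
Organic: the team plan 13/18 = 72.2%, the Basic plan 399/624 = 63.9% → the team plan
The team plan has the higher rate in all 3 groups.

the team plan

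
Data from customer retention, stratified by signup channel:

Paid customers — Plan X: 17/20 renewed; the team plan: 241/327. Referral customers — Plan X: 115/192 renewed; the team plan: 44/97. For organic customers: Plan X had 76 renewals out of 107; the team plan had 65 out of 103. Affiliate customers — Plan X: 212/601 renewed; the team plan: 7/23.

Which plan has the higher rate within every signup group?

Paid: Plan X 17/20 = 85.0%, the team plan 241/327 = 73.7% → Plan X
Referral: Plan X 115/192 = 59.9%, the team plan 44/97 = 45.4% → Plan X
Organic: Plan X 76/107 = 71.0%, the team plan 65/103 = 63.1% → Plan X
Affiliate: Plan X 212/601 = 35.3%, the team plan 7/23 = 30.4% → Plan X
Plan X has the higher rate in all 4 groups.

Plan X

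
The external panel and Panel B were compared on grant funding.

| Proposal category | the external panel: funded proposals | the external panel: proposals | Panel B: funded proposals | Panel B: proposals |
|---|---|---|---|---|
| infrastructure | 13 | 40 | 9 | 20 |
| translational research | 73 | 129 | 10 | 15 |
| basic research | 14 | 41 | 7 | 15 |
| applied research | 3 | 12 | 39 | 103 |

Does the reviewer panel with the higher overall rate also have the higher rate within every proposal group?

No

Infrastructure: the external panel 13/40 = 32.5%, Panel B 9/20 = 45.0% → Panel B
Translational research: the external panel 73/129 = 56.6%, Panel B 10/15 = 66.7% → Panel B
Basic research: the external panel 14/41 = 34.1%, Panel B 7/15 = 46.7% → Panel B
Applied research: the external panel 3/12 = 25.0%, Panel B 39/103 = 37.9% → Panel B
Overall: the external panel 103/222 = 46.4%, Panel B 65/153 = 42.5% → the external panel
Panel B wins each proposal group but the external panel wins overall — the comparison reverses. Panel B's proposals skew toward applied research, which has a lower base rate.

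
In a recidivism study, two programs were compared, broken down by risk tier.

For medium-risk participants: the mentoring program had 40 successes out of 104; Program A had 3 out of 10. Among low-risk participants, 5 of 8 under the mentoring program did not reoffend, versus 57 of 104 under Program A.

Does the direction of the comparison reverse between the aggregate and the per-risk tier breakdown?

Yes

Medium-risk: the mentoring program 40/104 = 38.5%, Program A 3/10 = 30.0% → the mentoring program
Low-risk: the mentoring program 5/8 = 62.5%, Program A 57/104 = 54.8% → the mentoring program
Overall: the mentoring program 45/112 = 40.2%, Program A 60/114 = 52.6% → Program A
The mentoring program wins each risk group but Program A wins overall — the comparison reverses. The mentoring program's participants skew toward medium-risk, which has a lower base rate.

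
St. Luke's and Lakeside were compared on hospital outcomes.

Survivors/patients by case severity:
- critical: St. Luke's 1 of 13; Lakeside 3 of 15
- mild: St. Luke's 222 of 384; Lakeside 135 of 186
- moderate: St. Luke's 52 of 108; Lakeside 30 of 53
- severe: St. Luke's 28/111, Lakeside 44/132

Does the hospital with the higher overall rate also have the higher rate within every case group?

Critical: St. Luke's 1/13 = 7.7%, Lakeside 3/15 = 20.0% → Lakeside
Mild: St. Luke's 222/384 = 57.8%, Lakeside 135/186 = 72.6% → Lakeside
Moderate: St. Luke's 52/108 = 48.1%, Lakeside 30/53 = 56.6% → Lakeside
Severe: St. Luke's 28/111 = 25.2%, Lakeside 44/132 = 33.3% → Lakeside
Overall: St. Luke's 303/616 = 49.2%, Lakeside 212/386 = 54.9% → Lakeside
Lakeside wins overall and in every case group — no reversal.

Yes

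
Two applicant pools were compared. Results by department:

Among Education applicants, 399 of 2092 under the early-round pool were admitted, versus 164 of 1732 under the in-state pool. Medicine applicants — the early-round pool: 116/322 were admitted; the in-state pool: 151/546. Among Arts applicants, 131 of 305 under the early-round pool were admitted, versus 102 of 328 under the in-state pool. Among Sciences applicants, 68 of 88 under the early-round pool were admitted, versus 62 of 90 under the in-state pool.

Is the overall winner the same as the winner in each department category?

Yes

Education: the early-round pool 399/2092 = 19.1%, the in-state pool 164/1732 = 9.5% → the early-round pool
Medicine: the early-round pool 116/322 = 36.0%, the in-state pool 151/546 = 27.7% → the early-round pool
Arts: the early-round pool 131/305 = 43.0%, the in-state pool 102/328 = 31.1% → the early-round pool
Sciences: the early-round pool 68/88 = 77.3%, the in-state pool 62/90 = 68.9% → the early-round pool
Overall: the early-round pool 714/2807 = 25.4%, the in-state pool 479/2696 = 17.8% → the early-round pool
The early-round pool wins overall and in every department group — no reversal.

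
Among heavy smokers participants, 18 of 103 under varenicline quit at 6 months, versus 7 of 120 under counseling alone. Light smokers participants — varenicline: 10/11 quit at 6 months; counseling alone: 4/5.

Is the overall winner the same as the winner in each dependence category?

Yes

Heavy smokers: varenicline 18/103 = 17.5%, counseling alone 7/120 = 5.8% → varenicline
Light smokers: varenicline 10/11 = 90.9%, counseling alone 4/5 = 80.0% → varenicline
Overall: varenicline 28/114 = 24.6%, counseling alone 11/125 = 8.8% → varenicline
Varenicline wins overall and in every dependence group — no reversal.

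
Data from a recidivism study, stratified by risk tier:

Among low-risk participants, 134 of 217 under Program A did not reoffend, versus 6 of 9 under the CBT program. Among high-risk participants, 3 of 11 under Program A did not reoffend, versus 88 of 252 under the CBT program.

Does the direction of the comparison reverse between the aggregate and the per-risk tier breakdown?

Yes

Low-risk: Program A 134/217 = 61.8%, the CBT program 6/9 = 66.7% → the CBT program
High-risk: Program A 3/11 = 27.3%, the CBT program 88/252 = 34.9% → the CBT program
Overall: Program A 137/228 = 60.1%, the CBT program 94/261 = 36.0% → Program A
The CBT program wins each risk group but Program A wins overall — the comparison reverses. The CBT program's participants skew toward high-risk, which has a lower base rate.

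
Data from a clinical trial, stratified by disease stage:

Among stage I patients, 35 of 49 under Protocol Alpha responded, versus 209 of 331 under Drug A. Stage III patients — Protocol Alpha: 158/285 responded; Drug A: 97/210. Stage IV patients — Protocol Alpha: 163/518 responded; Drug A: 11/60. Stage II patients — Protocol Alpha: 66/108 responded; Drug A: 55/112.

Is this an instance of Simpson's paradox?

Yes

Stage I: Protocol Alpha 35/49 = 71.4%, Drug A 209/331 = 63.1% → Protocol Alpha
Stage III: Protocol Alpha 158/285 = 55.4%, Drug A 97/210 = 46.2% → Protocol Alpha
Stage IV: Protocol Alpha 163/518 = 31.5%, Drug A 11/60 = 18.3% → Protocol Alpha
Stage II: Protocol Alpha 66/108 = 61.1%, Drug A 55/112 = 49.1% → Protocol Alpha
Overall: Protocol Alpha 422/960 = 44.0%, Drug A 372/713 = 52.2% → Drug A
Protocol Alpha wins each disease group but Drug A wins overall — the comparison reverses. Protocol Alpha's patients skew toward stage IV, which has a lower base rate.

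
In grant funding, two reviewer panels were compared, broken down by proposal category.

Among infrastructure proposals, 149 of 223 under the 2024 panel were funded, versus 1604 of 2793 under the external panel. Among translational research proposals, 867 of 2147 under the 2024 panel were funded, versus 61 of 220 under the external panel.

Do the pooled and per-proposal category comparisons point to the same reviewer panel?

Infrastructure: the 2024 panel 149/223 = 66.8%, the external panel 1604/2793 = 57.4% → the 2024 panel
Translational research: the 2024 panel 867/2147 = 40.4%, the external panel 61/220 = 27.7% → the 2024 panel
Overall: the 2024 panel 1016/2370 = 42.9%, the external panel 1665/3013 = 55.3% → the external panel
The 2024 panel wins each proposal group but the external panel wins overall — the comparison reverses. The 2024 panel's proposals skew toward translational research, which has a lower base rate.

No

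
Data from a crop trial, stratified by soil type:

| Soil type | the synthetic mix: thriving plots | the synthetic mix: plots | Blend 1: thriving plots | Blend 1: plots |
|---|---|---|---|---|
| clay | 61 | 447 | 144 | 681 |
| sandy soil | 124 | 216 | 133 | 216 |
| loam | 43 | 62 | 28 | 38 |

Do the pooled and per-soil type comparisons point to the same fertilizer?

Yes

Clay: the synthetic mix 61/447 = 13.6%, Blend 1 144/681 = 21.1% → Blend 1
Sandy soil: the synthetic mix 124/216 = 57.4%, Blend 1 133/216 = 61.6% → Blend 1
Loam: the synthetic mix 43/62 = 69.4%, Blend 1 28/38 = 73.7% → Blend 1
Overall: the synthetic mix 228/725 = 31.4%, Blend 1 305/935 = 32.6% → Blend 1
Blend 1 wins overall and in every soil group — no reversal.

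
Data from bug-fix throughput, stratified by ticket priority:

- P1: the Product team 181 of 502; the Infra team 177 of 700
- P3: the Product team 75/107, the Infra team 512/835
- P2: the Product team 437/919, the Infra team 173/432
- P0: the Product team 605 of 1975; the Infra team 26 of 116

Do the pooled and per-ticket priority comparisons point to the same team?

No

P1: the Product team 181/502 = 36.1%, the Infra team 177/700 = 25.3% → the Product team
P3: the Product team 75/107 = 70.1%, the Infra team 512/835 = 61.3% → the Product team
P2: the Product team 437/919 = 47.6%, the Infra team 173/432 = 40.0% → the Product team
P0: the Product team 605/1975 = 30.6%, the Infra team 26/116 = 22.4% → the Product team
Overall: the Product team 1298/3503 = 37.1%, the Infra team 888/2083 = 42.6% → the Infra team
The Product team wins each ticket group but the Infra team wins overall — the comparison reverses. The Product team's tickets skew toward P0, which has a lower base rate.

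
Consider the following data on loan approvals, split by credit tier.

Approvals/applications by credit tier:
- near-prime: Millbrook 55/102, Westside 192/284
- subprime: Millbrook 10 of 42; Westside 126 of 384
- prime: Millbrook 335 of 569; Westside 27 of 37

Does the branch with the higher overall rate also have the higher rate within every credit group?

Near-prime: Millbrook 55/102 = 53.9%, Westside 192/284 = 67.6% → Westside
Subprime: Millbrook 10/42 = 23.8%, Westside 126/384 = 32.8% → Westside
Prime: Millbrook 335/569 = 58.9%, Westside 27/37 = 73.0% → Westside
Overall: Millbrook 400/713 = 56.1%, Westside 345/705 = 48.9% → Millbrook
Westside wins each credit group but Millbrook wins overall — the comparison reverses. Westside's applications skew toward subprime, which has a lower base rate.

No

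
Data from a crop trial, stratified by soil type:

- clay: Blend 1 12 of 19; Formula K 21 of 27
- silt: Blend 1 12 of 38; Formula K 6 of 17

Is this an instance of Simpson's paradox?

No

Clay: Blend 1 12/19 = 63.2%, Formula K 21/27 = 77.8% → Formula K
Silt: Blend 1 12/38 = 31.6%, Formula K 6/17 = 35.3% → Formula K
Overall: Blend 1 24/57 = 42.1%, Formula K 27/44 = 61.4% → Formula K
Formula K wins overall and in every soil group — no reversal.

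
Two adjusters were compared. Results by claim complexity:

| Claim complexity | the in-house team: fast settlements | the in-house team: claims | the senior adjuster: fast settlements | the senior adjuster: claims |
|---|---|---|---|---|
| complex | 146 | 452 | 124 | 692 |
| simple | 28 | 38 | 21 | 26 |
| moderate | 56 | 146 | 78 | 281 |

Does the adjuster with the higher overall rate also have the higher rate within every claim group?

Complex: the in-house team 146/452 = 32.3%, the senior adjuster 124/692 = 17.9% → the in-house team
Simple: the in-house team 28/38 = 73.7%, the senior adjuster 21/26 = 80.8% → the senior adjuster
Moderate: the in-house team 56/146 = 38.4%, the senior adjuster 78/281 = 27.8% → the in-house team
Overall: the in-house team 230/636 = 36.2%, the senior adjuster 223/999 = 22.3% → the in-house team
Neither sweeps: the in-house team wins 2 of 3 groups, the senior adjuster wins 1. The in-house team wins overall but not every group — no Simpson reversal.

No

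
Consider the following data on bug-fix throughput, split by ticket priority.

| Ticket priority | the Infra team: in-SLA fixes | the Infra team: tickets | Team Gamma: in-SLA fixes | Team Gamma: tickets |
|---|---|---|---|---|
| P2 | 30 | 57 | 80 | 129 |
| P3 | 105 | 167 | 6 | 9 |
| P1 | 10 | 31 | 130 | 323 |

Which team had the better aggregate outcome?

the Infra team

P2: the Infra team 30/57 = 52.6%, Team Gamma 80/129 = 62.0% → Team Gamma
P3: the Infra team 105/167 = 62.9%, Team Gamma 6/9 = 66.7% → Team Gamma
P1: the Infra team 10/31 = 32.3%, Team Gamma 130/323 = 40.2% → Team Gamma
Overall: the Infra team 145/255 = 56.9%, Team Gamma 216/461 = 46.9% → the Infra team
(Team Gamma wins every ticket group but the Infra team wins overall — Team Gamma's tickets skew toward the low-rate P1 group.)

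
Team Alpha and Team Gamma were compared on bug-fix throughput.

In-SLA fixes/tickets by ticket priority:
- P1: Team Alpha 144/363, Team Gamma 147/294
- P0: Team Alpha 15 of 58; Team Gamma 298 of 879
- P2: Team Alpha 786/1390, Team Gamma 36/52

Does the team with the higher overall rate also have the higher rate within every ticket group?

P1: Team Alpha 144/363 = 39.7%, Team Gamma 147/294 = 50.0% → Team Gamma
P0: Team Alpha 15/58 = 25.9%, Team Gamma 298/879 = 33.9% → Team Gamma
P2: Team Alpha 786/1390 = 56.5%, Team Gamma 36/52 = 69.2% → Team Gamma
Overall: Team Alpha 945/1811 = 52.2%, Team Gamma 481/1225 = 39.3% → Team Alpha
Team Gamma wins each ticket group but Team Alpha wins overall — the comparison reverses. Team Gamma's tickets skew toward P0, which has a lower base rate.

No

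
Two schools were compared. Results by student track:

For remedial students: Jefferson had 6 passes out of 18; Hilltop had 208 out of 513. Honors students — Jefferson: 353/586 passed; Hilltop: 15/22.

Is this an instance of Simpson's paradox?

Remedial: Jefferson 6/18 = 33.3%, Hilltop 208/513 = 40.5% → Hilltop
Honors: Jefferson 353/586 = 60.2%, Hilltop 15/22 = 68.2% → Hilltop
Overall: Jefferson 359/604 = 59.4%, Hilltop 223/535 = 41.7% → Jefferson
Hilltop wins each student group but Jefferson wins overall — the comparison reverses. Hilltop's students skew toward remedial, which has a lower base rate.

Yes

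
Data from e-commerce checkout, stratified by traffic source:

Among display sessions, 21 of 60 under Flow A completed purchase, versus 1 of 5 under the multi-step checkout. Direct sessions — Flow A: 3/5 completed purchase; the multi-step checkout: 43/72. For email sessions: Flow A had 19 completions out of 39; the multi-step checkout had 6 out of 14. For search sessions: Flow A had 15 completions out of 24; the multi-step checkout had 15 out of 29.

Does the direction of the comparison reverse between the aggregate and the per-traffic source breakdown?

Yes

Display: Flow A 21/60 = 35.0%, the multi-step checkout 1/5 = 20.0% → Flow A
Direct: Flow A 3/5 = 60.0%, the multi-step checkout 43/72 = 59.7% → Flow A
Email: Flow A 19/39 = 48.7%, the multi-step checkout 6/14 = 42.9% → Flow A
Search: Flow A 15/24 = 62.5%, the multi-step checkout 15/29 = 51.7% → Flow A
Overall: Flow A 58/128 = 45.3%, the multi-step checkout 65/120 = 54.2% → the multi-step checkout
Flow A wins each traffic group but the multi-step checkout wins overall — the comparison reverses. Flow A's sessions skew toward display, which has a lower base rate.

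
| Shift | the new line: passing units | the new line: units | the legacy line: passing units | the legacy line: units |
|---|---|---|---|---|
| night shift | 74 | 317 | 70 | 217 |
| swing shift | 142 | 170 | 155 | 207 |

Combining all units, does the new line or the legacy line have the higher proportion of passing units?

the legacy line

Night shift: the new line 74/317 = 23.3%, the legacy line 70/217 = 32.3% → the legacy line
Swing shift: the new line 142/170 = 83.5%, the legacy line 155/207 = 74.9% → the new line
Overall: the new line 216/487 = 44.4%, the legacy line 225/424 = 53.1% → the legacy line
(Neither sweeps every shift group, but the legacy line has the higher pooled rate.)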